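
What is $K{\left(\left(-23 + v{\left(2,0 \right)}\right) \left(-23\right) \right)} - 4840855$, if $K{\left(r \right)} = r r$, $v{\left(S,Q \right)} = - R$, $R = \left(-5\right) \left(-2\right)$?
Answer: $-4264774$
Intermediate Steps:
$R = 10$
$v{\left(S,Q \right)} = -10$ ($v{\left(S,Q \right)} = \left(-1\right) 10 = -10$)
$K{\left(r \right)} = r^{2}$
$K{\left(\left(-23 + v{\left(2,0 \right)}\right) \left(-23\right) \right)} - 4840855 = \left(\left(-23 - 10\right) \left(-23\right)\right)^{2} - 4840855 = \left(\left(-33\right) \left(-23\right)\right)^{2} - 4840855 = 759^{2} - 4840855 = 576081 - 4840855 = -4264774$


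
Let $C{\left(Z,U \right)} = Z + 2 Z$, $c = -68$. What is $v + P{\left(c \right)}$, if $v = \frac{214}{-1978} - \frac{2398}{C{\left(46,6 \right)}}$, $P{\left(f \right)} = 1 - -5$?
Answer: $- \frac{34076}{2967} \approx -11.485$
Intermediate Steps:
$C{\left(Z,U \right)} = 3 Z$
$P{\left(f \right)} = 6$ ($P{\left(f \right)} = 1 + 5 = 6$)
$v = - \frac{51878}{2967}$ ($v = \frac{214}{-1978} - \frac{2398}{3 \cdot 46} = 214 \left(- \frac{1}{1978}\right) - \frac{2398}{138} = - \frac{107}{989} - \frac{1199}{69} = - \frac{51878}{2967} \approx -17.485$)
$v + P{\left(c \right)} = - \frac{51878}{2967} + 6 = - \frac{34076}{2967}$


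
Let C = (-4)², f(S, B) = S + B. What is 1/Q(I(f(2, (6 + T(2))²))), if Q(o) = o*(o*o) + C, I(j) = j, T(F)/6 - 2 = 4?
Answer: 1/5507723112 ≈ 1.8156e-10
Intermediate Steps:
T(F) = 36 (T(F) = 12 + 6*4 = 12 + 24 = 36)
f(S, B) = B + S
C = 16
Q(o) = 16 + o³ (Q(o) = o*(o*o) + 16 = o*o² + 16 = o³ + 16 = 16 + o³)
1/Q(I(f(2, (6 + T(2))²))) = 1/(16 + ((6 + 36)² + 2)³) = 1/(16 + (42² + 2)³) = 1/(16 + (1764 + 2)³) = 1/(16 + 1766³) = 1/(16 + 5507723096) = 1/5507723112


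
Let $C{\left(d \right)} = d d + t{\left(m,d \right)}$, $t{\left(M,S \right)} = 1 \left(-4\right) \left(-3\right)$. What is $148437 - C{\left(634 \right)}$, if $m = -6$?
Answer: $-253531$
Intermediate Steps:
$t{\left(M,S \right)} = 12$ ($t{\left(M,S \right)} = \left(-4\right) \left(-3\right) = 12$)
$C{\left(d \right)} = 12 + d^{2}$ ($C{\left(d \right)} = d d + 12 = d^{2} + 12 = 12 + d^{2}$)
$148437 - C{\left(634 \right)} = 148437 - \left(12 + 634^{2}\right) = 148437 - \left(12 + 401956\right) = 148437 - 401968 = -253531$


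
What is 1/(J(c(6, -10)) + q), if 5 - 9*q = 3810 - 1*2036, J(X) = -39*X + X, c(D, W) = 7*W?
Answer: 9/22171 ≈ 0.00040594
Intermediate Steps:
J(X) = -38*X
q = -1769/9 (q = 5/9 - (3810 - 1*2036)/9 = 5/9 - (3810 - 2036)/9 = 5/9 - ⅑*1774 = 5/9 - 1774/9 = -1769/9 ≈ -196.56)
1/(J(c(6, -10)) + q) = 1/(-266*(-10) - 1769/9) = 1/(-38*(-70) - 1769/9) = 1/(2660 - 1769/9) = 1/(22171/9) = 9/22171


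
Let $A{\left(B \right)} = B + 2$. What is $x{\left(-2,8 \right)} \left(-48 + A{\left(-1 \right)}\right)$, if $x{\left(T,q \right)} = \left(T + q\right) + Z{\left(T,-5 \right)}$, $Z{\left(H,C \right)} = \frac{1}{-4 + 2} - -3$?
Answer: $- \frac{799}{2} \approx -399.5$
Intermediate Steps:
$A{\left(B \right)} = 2 + B$
$Z{\left(H,C \right)} = \frac{5}{2}$ ($Z{\left(H,C \right)} = \frac{1}{-2} + 3 = - \frac{1}{2} + 3 = \frac{5}{2}$)
$x{\left(T,q \right)} = \frac{5}{2} + T + q$ ($x{\left(T,q \right)} = \left(T + q\right) + \frac{5}{2} = \frac{5}{2} + T + q$)
$x{\left(-2,8 \right)} \left(-48 + A{\left(-1 \right)}\right) = \left(\frac{5}{2} - 2 + 8\right) \left(-48 + \left(2 - 1\right)\right) = \frac{17 \left(-48 + 1\right)}{2} = \frac{17}{2} \left(-47\right) = - \frac{799}{2}$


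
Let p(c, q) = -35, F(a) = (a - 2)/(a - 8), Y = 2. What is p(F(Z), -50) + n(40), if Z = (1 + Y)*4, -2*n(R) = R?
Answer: -55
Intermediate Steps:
n(R) = -R/2
Z = 12 (Z = (1 + 2)*4 = 3*4 = 12)
F(a) = (-2 + a)/(-8 + a)
p(F(Z), -50) + n(40) = -35 - 1/2*40 = -35 - 20 = -55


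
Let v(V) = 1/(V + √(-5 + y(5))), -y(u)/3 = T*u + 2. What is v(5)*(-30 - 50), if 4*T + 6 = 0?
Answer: -800/27 + 80*√46/27 ≈ -9.5338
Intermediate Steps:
T = -3/2 (T = -3/2 + (¼)*0 = -3/2 + 0 = -3/2 ≈ -1.5000)
y(u) = -6 + 9*u/2 (y(u) = -3*(-3*u/2 + 2) = -3*(2 - 3*u/2) = -6 + 9*u/2)
v(V) = 1/(V + √46/2) (v(V) = 1/(V + √(-5 + (-6 + (9/2)*5))) = 1/(V + √(-5 + (-6 + 45/2))) = 1/(V + √(-5 + 33/2)) = 1/(V + √(23/2)) = 1/(V + √46/2))
v(5)*(-30 - 50) = (2/(√46 + 2*5))*(-30 - 50) = (2/(√46 + 10))*(-80) = (2/(10 + √46))*(-80) = -160/(10 + √46)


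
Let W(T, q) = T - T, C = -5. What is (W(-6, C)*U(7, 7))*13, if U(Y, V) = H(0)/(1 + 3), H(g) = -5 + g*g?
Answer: 0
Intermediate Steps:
H(g) = -5 + g²
U(Y, V) = -5/4 (U(Y, V) = (-5 + 0²)/(1 + 3) = (-5 + 0)/4 = -5*¼ = -5/4)
W(T, q) = 0
(W(-6, C)*U(7, 7))*13 = (0*(-5/4))*13 = 0*13 = 0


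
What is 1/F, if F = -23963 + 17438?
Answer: -1/6525 ≈ -0.00015326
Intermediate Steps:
F = -6525
1/F = 1/(-6525) = -1/6525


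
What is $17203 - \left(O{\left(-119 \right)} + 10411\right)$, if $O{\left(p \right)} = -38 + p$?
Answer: $6949$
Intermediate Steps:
$17203 - \left(O{\left(-119 \right)} + 10411\right) = 17203 - \left(\left(-38 - 119\right) + 10411\right) = 17203 - \left(-157 + 10411\right) = 17203 - 10254 = 6949$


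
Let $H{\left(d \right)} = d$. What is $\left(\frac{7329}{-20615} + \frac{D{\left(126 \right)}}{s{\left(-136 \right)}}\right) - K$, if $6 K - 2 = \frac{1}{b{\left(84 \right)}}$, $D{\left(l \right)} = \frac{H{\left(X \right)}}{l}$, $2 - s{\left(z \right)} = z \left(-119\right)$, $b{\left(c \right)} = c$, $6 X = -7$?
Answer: $- \frac{401441027}{581095620} \approx -0.69083$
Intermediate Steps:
$X = - \frac{7}{6}$ ($X = \frac{1}{6} \left(-7\right) = - \frac{7}{6} \approx -1.1667$)
$s{\left(z \right)} = 2 + 119 z$ ($s{\left(z \right)} = 2 - z \left(-119\right) = 2 - - 119 z = 2 + 119 z$)
$D{\left(l \right)} = - \frac{7}{6 l}$
$K = \frac{169}{504}$ ($K = \frac{1}{3} + \frac{1}{6 \cdot 84} = \frac{1}{3} + \frac{1}{6} \cdot \frac{1}{84} = \frac{1}{3} + \frac{1}{504} = \frac{169}{504} \approx 0.33532$)
$\left(\frac{7329}{-20615} + \frac{D{\left(126 \right)}}{s{\left(-136 \right)}}\right) - K = \left(\frac{7329}{-20615} + \frac{\left(- \frac{7}{6}\right) \frac{1}{126}}{2 + 119 \left(-136\right)}\right) - \frac{169}{504} = \left(7329 \left(- \frac{1}{20615}\right) + \frac{\left(- \frac{7}{6}\right) \frac{1}{126}}{2 - 16184}\right) - \frac{169}{504} = \left(- \frac{1047}{2945} - \frac{1}{108 \left(-16182\right)}\right) - \frac{169}{504} = \left(- \frac{1047}{2945} - - \frac{1}{1747656}\right) - \frac{169}{504} = \left(- \frac{1047}{2945} + \frac{1}{1747656}\right) - \frac{169}{504} = - \frac{59025577}{166027320} - \frac{169}{504} = - \frac{401441027}{581095620}$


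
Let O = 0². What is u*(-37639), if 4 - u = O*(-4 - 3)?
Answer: -150556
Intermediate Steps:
O = 0
u = 4 (u = 4 - 0*(-4 - 3) = 4 - 0*(-7) = 4 - 1*0 = 4 + 0 = 4)
u*(-37639) = 4*(-37639) = -150556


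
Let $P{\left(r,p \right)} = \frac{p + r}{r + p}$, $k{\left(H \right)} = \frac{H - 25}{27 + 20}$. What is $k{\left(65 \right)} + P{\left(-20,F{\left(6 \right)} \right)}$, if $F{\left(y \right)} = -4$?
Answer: $\frac{87}{47} \approx 1.8511$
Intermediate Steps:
$k{\left(H \right)} = - \frac{25}{47} + \frac{H}{47}$ ($k{\left(H \right)} = \frac{-25 + H}{47} = \left(-25 + H\right) \frac{1}{47} = - \frac{25}{47} + \frac{H}{47}$)
$P{\left(r,p \right)} = 1$ ($P{\left(r,p \right)} = \frac{p + r}{p + r} = 1$)
$k{\left(65 \right)} + P{\left(-20,F{\left(6 \right)} \right)} = \left(- \frac{25}{47} + \frac{1}{47} \cdot 65\right) + 1 = \left(- \frac{25}{47} + \frac{65}{47}\right) + 1 = \frac{40}{47} + 1 = \frac{87}{47}$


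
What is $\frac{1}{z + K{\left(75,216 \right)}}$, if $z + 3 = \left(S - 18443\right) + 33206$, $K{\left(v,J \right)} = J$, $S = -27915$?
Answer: $- \frac{1}{12939} \approx -7.7286 \cdot 10^{-5}$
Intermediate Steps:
$z = -13155$ ($z = -3 + \left(\left(-27915 - 18443\right) + 33206\right) = -3 + \left(-46358 + 33206\right) = -3 - 13152 = -13155$)
$\frac{1}{z + K{\left(75,216 \right)}} = \frac{1}{-13155 + 216} = \frac{1}{-12939} = - \frac{1}{12939}$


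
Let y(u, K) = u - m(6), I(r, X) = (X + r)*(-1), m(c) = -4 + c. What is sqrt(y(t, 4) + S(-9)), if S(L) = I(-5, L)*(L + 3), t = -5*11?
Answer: I*sqrt(141) ≈ 11.874*I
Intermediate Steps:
I(r, X) = -X - r
t = -55
y(u, K) = -2 + u (y(u, K) = u - (-4 + 6) = u - 1*2 = u - 2 = -2 + u)
S(L) = (3 + L)*(5 - L) (S(L) = (-L - 1*(-5))*(L + 3) = (-L + 5)*(3 + L) = (5 - L)*(3 + L) = (3 + L)*(5 - L))
sqrt(y(t, 4) + S(-9)) = sqrt((-2 - 55) - (-5 - 9)*(3 - 9)) = sqrt(-57 - 1*(-14)*(-6)) = sqrt(-57 - 84) = sqrt(-141) = I*sqrt(141)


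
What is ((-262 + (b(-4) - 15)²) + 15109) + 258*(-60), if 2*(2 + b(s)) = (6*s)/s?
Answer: -437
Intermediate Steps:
b(s) = 1 (b(s) = -2 + ((6*s)/s)/2 = -2 + (½)*6 = -2 + 3 = 1)
((-262 + (b(-4) - 15)²) + 15109) + 258*(-60) = ((-262 + (1 - 15)²) + 15109) + 258*(-60) = ((-262 + (-14)²) + 15109) - 15480 = ((-262 + 196) + 15109) - 15480 = (-66 + 15109) - 15480 = 15043 - 15480 = -437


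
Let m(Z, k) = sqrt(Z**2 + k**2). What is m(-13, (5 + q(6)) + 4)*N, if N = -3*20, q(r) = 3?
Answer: -60*sqrt(313) ≈ -1061.5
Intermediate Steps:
N = -60
m(-13, (5 + q(6)) + 4)*N = sqrt((-13)**2 + ((5 + 3) + 4)**2)*(-60) = sqrt(169 + (8 + 4)**2)*(-60) = sqrt(169 + 12**2)*(-60) = sqrt(169 + 144)*(-60) = sqrt(313)*(-60) = -60*sqrt(313)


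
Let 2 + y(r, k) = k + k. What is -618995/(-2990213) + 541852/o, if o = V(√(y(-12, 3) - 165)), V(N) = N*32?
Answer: 618995/2990213 - 135463*I*√161/1288 ≈ 0.20701 - 1334.5*I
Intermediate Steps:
y(r, k) = -2 + 2*k (y(r, k) = -2 + (k + k) = -2 + 2*k)
V(N) = 32*N
o = 32*I*√161 (o = 32*√((-2 + 2*3) - 165) = 32*√((-2 + 6) - 165) = 32*√(4 - 165) = 32*√(-161) = 32*(I*√161) = 32*I*√161 ≈ 406.03*I)
-618995/(-2990213) + 541852/o = -618995/(-2990213) + 541852/((32*I*√161)) = -618995*(-1/2990213) + 541852*(-I*√161/5152) = 618995/2990213 - 135463*I*√161/1288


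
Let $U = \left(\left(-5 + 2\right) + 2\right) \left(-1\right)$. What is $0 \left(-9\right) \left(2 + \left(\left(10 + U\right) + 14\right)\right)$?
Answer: $0$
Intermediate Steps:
$U = 1$ ($U = \left(-3 + 2\right) \left(-1\right) = \left(-1\right) \left(-1\right) = 1$)
$0 \left(-9\right) \left(2 + \left(\left(10 + U\right) + 14\right)\right) = 0 \left(-9\right) \left(2 + \left(\left(10 + 1\right) + 14\right)\right) = 0 \left(2 + \left(11 + 14\right)\right) = 0 \left(2 + 25\right) = 0 \cdot 27 = 0$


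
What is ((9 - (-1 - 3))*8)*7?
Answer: 728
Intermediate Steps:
((9 - (-1 - 3))*8)*7 = ((9 - 1*(-4))*8)*7 = ((9 + 4)*8)*7 = (13*8)*7 = 104*7 = 728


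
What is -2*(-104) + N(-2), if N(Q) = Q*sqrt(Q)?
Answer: 208 - 2*I*sqrt(2) ≈ 208.0 - 2.8284*I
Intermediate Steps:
N(Q) = Q**(3/2)
-2*(-104) + N(-2) = -2*(-104) + (-2)**(3/2) = 208 - 2*I*sqrt(2)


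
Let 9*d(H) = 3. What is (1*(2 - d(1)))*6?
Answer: 10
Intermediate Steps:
d(H) = ⅓ (d(H) = (⅑)*3 = ⅓)
(1*(2 - d(1)))*6 = (1*(2 - 1*⅓))*6 = (1*(2 - ⅓))*6 = (1*(5/3))*6 = (5/3)*6 = 10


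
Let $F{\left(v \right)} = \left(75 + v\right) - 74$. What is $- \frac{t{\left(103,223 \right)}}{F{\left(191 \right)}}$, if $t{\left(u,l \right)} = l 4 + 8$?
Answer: $- \frac{75}{16} \approx -4.6875$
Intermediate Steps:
$t{\left(u,l \right)} = 8 + 4 l$ ($t{\left(u,l \right)} = 4 l + 8 = 8 + 4 l$)
$F{\left(v \right)} = 1 + v$
$- \frac{t{\left(103,223 \right)}}{F{\left(191 \right)}} = - \frac{8 + 4 \cdot 223}{1 + 191} = - \frac{8 + 892}{192} = - \frac{900}{192} = \left(-1\right) \frac{75}{16} = - \frac{75}{16}$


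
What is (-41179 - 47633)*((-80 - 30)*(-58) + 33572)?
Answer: -3548217024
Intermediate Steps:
(-41179 - 47633)*((-80 - 30)*(-58) + 33572) = -88812*(-110*(-58) + 33572) = -88812*(6380 + 33572) = -88812*39952 = -3548217024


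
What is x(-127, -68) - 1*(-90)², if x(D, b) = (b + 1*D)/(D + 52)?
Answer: -40487/5 ≈ -8097.4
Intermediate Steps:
x(D, b) = (D + b)/(52 + D) (x(D, b) = (b + D)/(52 + D) = (D + b)/(52 + D))
x(-127, -68) - 1*(-90)² = (-127 - 68)/(52 - 127) - 1*(-90)² = -195/(-75) - 1*8100 = -1/75*(-195) - 8100 = 13/5 - 8100 = -40487/5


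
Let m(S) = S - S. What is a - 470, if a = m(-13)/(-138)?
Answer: -470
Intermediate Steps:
m(S) = 0
a = 0 (a = 0/(-138) = 0*(-1/138) = 0)
a - 470 = 0 - 470 = -470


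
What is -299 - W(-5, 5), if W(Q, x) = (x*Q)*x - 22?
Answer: -152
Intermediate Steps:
W(Q, x) = -22 + Q*x² (W(Q, x) = (Q*x)*x - 22 = Q*x² - 22 = -22 + Q*x²)
-299 - W(-5, 5) = -299 - (-22 - 5*5²) = -299 - (-22 - 5*25) = -299 - (-22 - 125) = -299 - 1*(-147) = -299 + 147 = -152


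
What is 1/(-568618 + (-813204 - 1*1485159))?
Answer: -1/2866981 ≈ -3.4880e-7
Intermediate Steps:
1/(-568618 + (-813204 - 1*1485159)) = 1/(-568618 + (-813204 - 1485159)) = 1/(-568618 - 2298363) = 1/(-2866981) = -1/2866981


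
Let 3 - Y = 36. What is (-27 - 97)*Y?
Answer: 4092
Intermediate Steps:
Y = -33 (Y = 3 - 1*36 = 3 - 36 = -33)
(-27 - 97)*Y = (-27 - 97)*(-33) = -124*(-33) = 4092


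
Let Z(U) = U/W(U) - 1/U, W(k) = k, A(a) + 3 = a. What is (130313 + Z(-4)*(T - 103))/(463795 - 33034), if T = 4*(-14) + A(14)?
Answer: 43376/143587 ≈ 0.30209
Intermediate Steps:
A(a) = -3 + a
Z(U) = 1 - 1/U (Z(U) = U/U - 1/U = 1 - 1/U)
T = -45 (T = 4*(-14) + (-3 + 14) = -56 + 11 = -45)
(130313 + Z(-4)*(T - 103))/(463795 - 33034) = (130313 + ((-1 - 4)/(-4))*(-45 - 103))/(463795 - 33034) = (130313 - ¼*(-5)*(-148))/430761 = (130313 + (5/4)*(-148))*(1/430761) = (130313 - 185)*(1/430761) = 130128*(1/430761) = 43376/143587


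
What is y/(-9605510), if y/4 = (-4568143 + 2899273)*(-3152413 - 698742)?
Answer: -2570830817940/960551 ≈ -2.6764e+6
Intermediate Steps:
y = 25708308179400 (y = 4*((-4568143 + 2899273)*(-3152413 - 698742)) = 4*(-1668870*(-3851155)) = 4*6427077044850 = 25708308179400)
y/(-9605510) = 25708308179400/(-9605510) = 25708308179400*(-1/9605510) = -2570830817940/960551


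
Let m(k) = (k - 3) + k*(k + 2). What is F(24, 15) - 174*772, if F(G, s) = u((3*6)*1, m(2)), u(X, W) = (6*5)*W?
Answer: -134118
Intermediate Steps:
m(k) = -3 + k + k*(2 + k) (m(k) = (-3 + k) + k*(2 + k) = -3 + k + k*(2 + k))
u(X, W) = 30*W
F(G, s) = 210 (F(G, s) = 30*(-3 + 2² + 3*2) = 30*(-3 + 4 + 6) = 30*7 = 210)
F(24, 15) - 174*772 = 210 - 174*772 = 210 - 134328 = -134118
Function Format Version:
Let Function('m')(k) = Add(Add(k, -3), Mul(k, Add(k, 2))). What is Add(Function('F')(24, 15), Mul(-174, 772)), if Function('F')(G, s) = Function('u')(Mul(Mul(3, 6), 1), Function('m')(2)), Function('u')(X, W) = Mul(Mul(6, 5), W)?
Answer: -134118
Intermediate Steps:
Function('m')(k) = Add(-3, k, Mul(k, Add(2, k))) (Function('m')(k) = Add(Add(-3, k), Mul(k, Add(2, k))) = Add(-3, k, Mul(k, Add(2, k))))
Function('u')(X, W) = Mul(30, W)
Function('F')(G, s) = 210 (Function('F')(G, s) = Mul(30, Add(-3, Pow(2, 2), Mul(3, 2))) = Mul(30, Add(-3, 4, 6)) = Mul(30, 7) = 210)
Add(Function('F')(24, 15), Mul(-174, 772)) = Add(210, Mul(-174, 772)) = Add(210, -134328) = -134118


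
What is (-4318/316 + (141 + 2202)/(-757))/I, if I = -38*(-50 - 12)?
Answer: -105503/14831144 ≈ -0.0071136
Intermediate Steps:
I = 2356 (I = -38*(-62) = 2356)
(-4318/316 + (141 + 2202)/(-757))/I = (-4318/316 + (141 + 2202)/(-757))/2356 = (-4318*1/316 + 2343*(-1/757))*(1/2356) = (-2159/158 - 2343/757)*(1/2356) = -2004557/119606*1/2356 = -105503/14831144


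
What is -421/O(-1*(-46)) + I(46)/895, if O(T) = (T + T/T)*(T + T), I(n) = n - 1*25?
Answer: -285991/3869980 ≈ -0.073900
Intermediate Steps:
I(n) = -25 + n (I(n) = n - 25 = -25 + n)
O(T) = 2*T*(1 + T) (O(T) = (T + 1)*(2*T) = (1 + T)*(2*T) = 2*T*(1 + T))
-421/O(-1*(-46)) + I(46)/895 = -421*1/(92*(1 - 1*(-46))) + (-25 + 46)/895 = -421*1/(92*(1 + 46)) + 21*(1/895) = -421/(2*46*47) + 21/895 = -421/4324 + 21/895 = -285991/3869980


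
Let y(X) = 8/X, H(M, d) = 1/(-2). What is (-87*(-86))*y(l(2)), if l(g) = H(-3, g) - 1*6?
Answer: -119712/13 ≈ -9208.6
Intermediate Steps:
H(M, d) = -1/2
l(g) = -13/2 (l(g) = -1/2 - 1*6 = -1/2 - 6 = -13/2)
(-87*(-86))*y(l(2)) = (-87*(-86))*(8/(-13/2)) = 7482*(8*(-2/13)) = 7482*(-16/13) = -119712/13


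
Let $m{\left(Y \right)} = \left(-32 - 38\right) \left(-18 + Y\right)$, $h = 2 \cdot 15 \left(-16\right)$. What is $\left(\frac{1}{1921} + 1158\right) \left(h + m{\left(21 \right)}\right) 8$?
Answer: $- \frac{12279344880}{1921} \approx -6.3922 \cdot 10^{6}$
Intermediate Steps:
$h = -480$ ($h = 30 \left(-16\right) = -480$)
$m{\left(Y \right)} = 1260 - 70 Y$ ($m{\left(Y \right)} = - 70 \left(-18 + Y\right) = 1260 - 70 Y$)
$\left(\frac{1}{1921} + 1158\right) \left(h + m{\left(21 \right)}\right) 8 = \left(\frac{1}{1921} + 1158\right) \left(-480 + \left(1260 - 1470\right)\right) 8 = \frac{2224519 \left(-480 - 210\right)}{1921} \cdot 8 = \frac{2224519}{1921} \left(-690\right) 8 = \left(- \frac{1534918110}{1921}\right) 8 = - \frac{12279344880}{1921}$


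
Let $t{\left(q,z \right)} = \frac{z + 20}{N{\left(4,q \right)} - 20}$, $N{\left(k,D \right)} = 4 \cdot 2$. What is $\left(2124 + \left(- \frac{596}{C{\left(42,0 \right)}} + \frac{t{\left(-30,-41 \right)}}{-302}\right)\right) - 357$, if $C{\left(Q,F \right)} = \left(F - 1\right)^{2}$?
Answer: $\frac{1414561}{1208} \approx 1171.0$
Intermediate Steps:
$N{\left(k,D \right)} = 8$
$C{\left(Q,F \right)} = \left(-1 + F\right)^{2}$
$t{\left(q,z \right)} = - \frac{5}{3} - \frac{z}{12}$ ($t{\left(q,z \right)} = \frac{z + 20}{8 - 20} = \frac{20 + z}{-12} = \left(20 + z\right) \left(- \frac{1}{12}\right) = - \frac{5}{3} - \frac{z}{12}$)
$\left(2124 + \left(- \frac{596}{C{\left(42,0 \right)}} + \frac{t{\left(-30,-41 \right)}}{-302}\right)\right) - 357 = \left(2124 + \left(- \frac{596}{\left(-1 + 0\right)^{2}} + \frac{- \frac{5}{3} - - \frac{41}{12}}{-302}\right)\right) - 357 = \left(2124 + \left(- \frac{596}{\left(-1\right)^{2}} + \left(- \frac{5}{3} + \frac{41}{12}\right) \left(- \frac{1}{302}\right)\right)\right) - 357 = \left(2124 + \left(- \frac{596}{1} + \frac{7}{4} \left(- \frac{1}{302}\right)\right)\right) - 357 = \left(2124 - \frac{719975}{1208}\right) - 357 = \frac{1845817}{1208} - 357 = \frac{1414561}{1208}$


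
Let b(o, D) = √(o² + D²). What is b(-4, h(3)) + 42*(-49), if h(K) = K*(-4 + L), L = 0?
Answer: -2058 + 4*√10 ≈ -2045.4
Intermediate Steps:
h(K) = -4*K (h(K) = K*(-4 + 0) = K*(-4) = -4*K)
b(o, D) = √(D² + o²)
b(-4, h(3)) + 42*(-49) = √((-4*3)² + (-4)²) + 42*(-49) = √((-12)² + 16) - 2058 = √(144 + 16) - 2058 = √160 - 2058 = 4*√10 - 2058 = -2058 + 4*√10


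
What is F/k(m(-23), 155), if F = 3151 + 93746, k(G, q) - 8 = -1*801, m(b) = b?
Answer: -96897/793 ≈ -122.19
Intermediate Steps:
k(G, q) = -793 (k(G, q) = 8 - 1*801 = 8 - 801 = -793)
F = 96897
F/k(m(-23), 155) = 96897/(-793) = 96897*(-1/793) = -96897/793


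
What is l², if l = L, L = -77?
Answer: 5929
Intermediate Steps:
l = -77
l² = (-77)² = 5929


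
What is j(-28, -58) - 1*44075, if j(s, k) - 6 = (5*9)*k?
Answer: -46679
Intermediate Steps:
j(s, k) = 6 + 45*k (j(s, k) = 6 + (5*9)*k = 6 + 45*k)
j(-28, -58) - 1*44075 = (6 + 45*(-58)) - 1*44075 = (6 - 2610) - 44075 = -2604 - 44075 = -46679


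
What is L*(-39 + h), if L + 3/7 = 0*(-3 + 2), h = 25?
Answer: 6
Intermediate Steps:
L = -3/7 (L = -3/7 + 0*(-3 + 2) = -3/7 + 0*(-1) = -3/7 + 0 = -3/7 ≈ -0.42857)
L*(-39 + h) = -3*(-39 + 25)/7 = -3/7*(-14) = 6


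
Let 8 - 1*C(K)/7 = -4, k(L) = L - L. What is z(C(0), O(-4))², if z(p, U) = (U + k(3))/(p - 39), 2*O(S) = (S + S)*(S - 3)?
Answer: 784/2025 ≈ 0.38716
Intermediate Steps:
k(L) = 0
C(K) = 84 (C(K) = 56 - 7*(-4) = 56 + 28 = 84)
O(S) = S*(-3 + S) (O(S) = ((S + S)*(S - 3))/2 = ((2*S)*(-3 + S))/2 = (2*S*(-3 + S))/2 = S*(-3 + S))
z(p, U) = U/(-39 + p) (z(p, U) = (U + 0)/(p - 39) = U/(-39 + p))
z(C(0), O(-4))² = ((-4*(-3 - 4))/(-39 + 84))² = (-4*(-7)/45)² = (28*(1/45))² = (28/45)² = 784/2025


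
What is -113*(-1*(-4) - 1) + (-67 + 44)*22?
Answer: -845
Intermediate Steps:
-113*(-1*(-4) - 1) + (-67 + 44)*22 = -113*(4 - 1) - 23*22 = -113*3 - 506 = -339 - 506 = -845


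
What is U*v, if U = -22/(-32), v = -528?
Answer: -363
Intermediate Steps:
U = 11/16 (U = -22*(-1/32) = 11/16 ≈ 0.68750)
U*v = (11/16)*(-528) = -363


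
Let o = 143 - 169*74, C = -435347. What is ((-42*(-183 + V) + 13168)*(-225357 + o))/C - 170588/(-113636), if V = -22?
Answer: 147093838782949/12367772923 ≈ 11893.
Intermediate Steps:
o = -12363 (o = 143 - 12506 = -12363)
((-42*(-183 + V) + 13168)*(-225357 + o))/C - 170588/(-113636) = ((-42*(-183 - 22) + 13168)*(-225357 - 12363))/(-435347) - 170588/(-113636) = ((-42*(-205) + 13168)*(-237720))*(-1/435347) - 170588*(-1/113636) = ((8610 + 13168)*(-237720))*(-1/435347) + 42647/28409 = (21778*(-237720))*(-1/435347) + 42647/28409 = -5177066160*(-1/435347) + 42647/28409 = 5177066160/435347 + 42647/28409 = 147093838782949/12367772923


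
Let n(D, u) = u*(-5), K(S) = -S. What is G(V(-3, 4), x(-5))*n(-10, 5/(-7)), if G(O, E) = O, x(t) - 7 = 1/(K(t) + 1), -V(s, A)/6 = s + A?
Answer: -150/7 ≈ -21.429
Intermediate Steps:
V(s, A) = -6*A - 6*s (V(s, A) = -6*(s + A) = -6*(A + s) = -6*A - 6*s)
n(D, u) = -5*u
x(t) = 7 + 1/(1 - t) (x(t) = 7 + 1/(-t + 1) = 7 + 1/(1 - t))
G(V(-3, 4), x(-5))*n(-10, 5/(-7)) = (-6*4 - 6*(-3))*(-25/(-7)) = (-24 + 18)*(-25*(-1)/7) = -(-30)*(-5)/7 = -6*25/7 = -150/7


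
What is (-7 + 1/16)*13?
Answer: -1443/16 ≈ -90.188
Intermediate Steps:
(-7 + 1/16)*13 = -111/16*13 = -1443/16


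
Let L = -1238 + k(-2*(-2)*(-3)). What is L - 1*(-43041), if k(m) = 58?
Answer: 41861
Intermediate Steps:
L = -1180 (L = -1238 + 58 = -1180)
L - 1*(-43041) = -1180 - 1*(-43041) = -1180 + 43041 = 41861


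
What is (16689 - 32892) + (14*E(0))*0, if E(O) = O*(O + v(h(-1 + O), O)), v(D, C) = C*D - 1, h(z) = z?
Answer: -16203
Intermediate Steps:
v(D, C) = -1 + C*D
E(O) = O*(-1 + O + O*(-1 + O)) (E(O) = O*(O + (-1 + O*(-1 + O))) = O*(-1 + O + O*(-1 + O)))
(16689 - 32892) + (14*E(0))*0 = (16689 - 32892) + (14*(0³ - 1*0))*0 = -16203 + (14*(0 + 0))*0 = -16203 + (14*0)*0 = -16203 + 0*0 = -16203 + 0 = -16203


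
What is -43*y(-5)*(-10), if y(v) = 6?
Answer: 2580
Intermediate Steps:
-43*y(-5)*(-10) = -43*6*(-10) = -258*(-10) = 2580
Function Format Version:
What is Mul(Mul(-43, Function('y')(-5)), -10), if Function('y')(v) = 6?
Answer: 2580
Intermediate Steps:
Mul(Mul(-43, Function('y')(-5)), -10) = Mul(Mul(-43, 6), -10) = Mul(-258, -10) = 2580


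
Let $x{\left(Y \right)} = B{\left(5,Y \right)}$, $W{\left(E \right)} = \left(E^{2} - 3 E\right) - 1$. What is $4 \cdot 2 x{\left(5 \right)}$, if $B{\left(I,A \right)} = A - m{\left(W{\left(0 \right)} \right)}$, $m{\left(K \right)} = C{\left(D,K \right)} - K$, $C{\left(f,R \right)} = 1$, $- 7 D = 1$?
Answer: $24$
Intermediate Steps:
$D = - \frac{1}{7}$ ($D = \left(- \frac{1}{7}\right) 1 = - \frac{1}{7} \approx -0.14286$)
$W{\left(E \right)} = -1 + E^{2} - 3 E$
$m{\left(K \right)} = 1 - K$
$B{\left(I,A \right)} = -2 + A$ ($B{\left(I,A \right)} = A - \left(1 - \left(-1 + 0^{2} - 0\right)\right) = A - \left(1 - \left(-1 + 0 + 0\right)\right) = A - \left(1 - -1\right) = A - \left(1 + 1\right) = A - 2 = -2 + A$)
$x{\left(Y \right)} = -2 + Y$
$4 \cdot 2 x{\left(5 \right)} = 4 \cdot 2 \left(-2 + 5\right) = 8 \cdot 3 = 24$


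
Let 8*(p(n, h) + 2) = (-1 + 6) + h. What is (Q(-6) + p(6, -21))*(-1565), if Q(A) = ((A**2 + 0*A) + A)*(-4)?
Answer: 194060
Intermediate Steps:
p(n, h) = -11/8 + h/8 (p(n, h) = -2 + ((-1 + 6) + h)/8 = -2 + (5 + h)/8 = -2 + (5/8 + h/8) = -11/8 + h/8)
Q(A) = -4*A - 4*A**2 (Q(A) = ((A**2 + 0) + A)*(-4) = (A**2 + A)*(-4) = (A + A**2)*(-4) = -4*A - 4*A**2)
(Q(-6) + p(6, -21))*(-1565) = (-4*(-6)*(1 - 6) + (-11/8 + (1/8)*(-21)))*(-1565) = (-4*(-6)*(-5) + (-11/8 - 21/8))*(-1565) = (-120 - 4)*(-1565) = -124*(-1565) = 194060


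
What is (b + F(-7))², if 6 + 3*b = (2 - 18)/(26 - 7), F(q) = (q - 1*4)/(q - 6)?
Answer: 1129969/549081 ≈ 2.0579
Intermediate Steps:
F(q) = (-4 + q)/(-6 + q) (F(q) = (q - 4)/(-6 + q) = (-4 + q)/(-6 + q))
b = -130/57 (b = -2 + ((2 - 18)/(26 - 7))/3 = -2 + (-16/19)/3 = -2 + (-16*1/19)/3 = -2 + (⅓)*(-16/19) = -2 - 16/57 = -130/57 ≈ -2.2807)
(b + F(-7))² = (-130/57 + (-4 - 7)/(-6 - 7))² = (-130/57 - 11/(-13))² = (-130/57 - 1/13*(-11))² = (-130/57 + 11/13)² = (-1063/741)² = 1129969/549081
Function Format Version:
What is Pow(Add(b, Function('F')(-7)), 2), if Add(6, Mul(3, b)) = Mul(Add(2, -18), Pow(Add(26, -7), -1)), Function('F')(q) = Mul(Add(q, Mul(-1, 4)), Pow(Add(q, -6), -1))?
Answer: Rational(1129969, 549081) ≈ 2.0579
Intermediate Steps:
Function('F')(q) = Mul(Pow(Add(-6, q), -1), Add(-4, q)) (Function('F')(q) = Mul(Add(q, -4), Pow(Add(-6, q), -1)) = Mul(Add(-4, q), Pow(Add(-6, q), -1)) = Mul(Pow(Add(-6, q), -1), Add(-4, q)))
b = Rational(-130, 57) (b = Add(-2, Mul(Rational(1, 3), Mul(Add(2, -18), Pow(Add(26, -7), -1)))) = Add(-2, Mul(Rational(1, 3), Mul(-16, Pow(19, -1)))) = Add(-2, Mul(Rational(1, 3), Mul(-16, Rational(1, 19)))) = Add(-2, Mul(Rational(1, 3), Rational(-16, 19))) = Add(-2, Rational(-16, 57)) = Rational(-130, 57) ≈ -2.2807)
Pow(Add(b, Function('F')(-7)), 2) = Pow(Add(Rational(-130, 57), Mul(Pow(Add(-6, -7), -1), Add(-4, -7))), 2) = Pow(Add(Rational(-130, 57), Mul(Pow(-13, -1), -11)), 2) = Pow(Add(Rational(-130, 57), Mul(Rational(-1, 13), -11)), 2) = Pow(Add(Rational(-130, 57), Rational(11, 13)), 2) = Pow(Rational(-1063, 741), 2) = Rational(1129969, 549081)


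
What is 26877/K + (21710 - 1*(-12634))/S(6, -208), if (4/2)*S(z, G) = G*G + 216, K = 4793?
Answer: 187229193/26049955 ≈ 7.1873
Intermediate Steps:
S(z, G) = 108 + G²/2 (S(z, G) = (G*G + 216)/2 = (G² + 216)/2 = (216 + G²)/2 = 108 + G²/2)
26877/K + (21710 - 1*(-12634))/S(6, -208) = 26877/4793 + (21710 - 1*(-12634))/(108 + (½)*(-208)²) = 26877*(1/4793) + (21710 + 12634)/(108 + (½)*43264) = 26877/4793 + 34344/(108 + 21632) = 26877/4793 + 34344/21740 = 26877/4793 + 34344*(1/21740) = 26877/4793 + 8586/5435 = 187229193/26049955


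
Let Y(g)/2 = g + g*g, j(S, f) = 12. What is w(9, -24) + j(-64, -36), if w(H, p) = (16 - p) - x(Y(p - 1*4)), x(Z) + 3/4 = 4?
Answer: 195/4 ≈ 48.750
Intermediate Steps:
Y(g) = 2*g + 2*g² (Y(g) = 2*(g + g*g) = 2*(g + g²) = 2*g + 2*g²)
x(Z) = 13/4 (x(Z) = -¾ + 4 = 13/4)
w(H, p) = 51/4 - p (w(H, p) = (16 - p) - 1*13/4 = (16 - p) - 13/4 = 51/4 - p)
w(9, -24) + j(-64, -36) = (51/4 - 1*(-24)) + 12 = (51/4 + 24) + 12 = 147/4 + 12 = 195/4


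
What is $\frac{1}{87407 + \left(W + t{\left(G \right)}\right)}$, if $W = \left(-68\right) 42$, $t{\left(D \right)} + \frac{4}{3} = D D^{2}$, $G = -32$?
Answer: $\frac{3}{155345} \approx 1.9312 \cdot 10^{-5}$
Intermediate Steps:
$t{\left(D \right)} = - \frac{4}{3} + D^{3}$ ($t{\left(D \right)} = - \frac{4}{3} + D D^{2} = - \frac{4}{3} + D^{3}$)
$W = -2856$
$\frac{1}{87407 + \left(W + t{\left(G \right)}\right)} = \frac{1}{87407 + \left(-2856 + \left(- \frac{4}{3} + \left(-32\right)^{3}\right)\right)} = \frac{1}{87407 - \frac{106876}{3}} = \frac{1}{\frac{155345}{3}} = \frac{3}{155345}$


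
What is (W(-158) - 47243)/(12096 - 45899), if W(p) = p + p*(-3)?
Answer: 46927/33803 ≈ 1.3883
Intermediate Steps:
W(p) = -2*p (W(p) = p - 3*p = -2*p)
(W(-158) - 47243)/(12096 - 45899) = (-2*(-158) - 47243)/(12096 - 45899) = (316 - 47243)/(-33803) = -46927*(-1/33803) = 46927/33803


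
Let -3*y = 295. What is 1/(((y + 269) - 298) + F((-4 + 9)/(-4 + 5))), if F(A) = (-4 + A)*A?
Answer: -3/367 ≈ -0.0081744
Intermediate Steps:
y = -295/3 (y = -⅓*295 = -295/3 ≈ -98.333)
F(A) = A*(-4 + A)
1/(((y + 269) - 298) + F((-4 + 9)/(-4 + 5))) = 1/(((-295/3 + 269) - 298) + ((-4 + 9)/(-4 + 5))*(-4 + (-4 + 9)/(-4 + 5))) = 1/((512/3 - 298) + (5/1)*(-4 + 5/1)) = 1/(-382/3 + (5*1)*(-4 + 5*1)) = 1/(-382/3 + 5*(-4 + 5)) = 1/(-382/3 + 5*1) = 1/(-382/3 + 5) = 1/(-367/3) = -3/367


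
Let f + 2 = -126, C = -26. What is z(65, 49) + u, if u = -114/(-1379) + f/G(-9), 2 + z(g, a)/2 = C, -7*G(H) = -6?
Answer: -849122/4137 ≈ -205.25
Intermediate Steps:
G(H) = 6/7 (G(H) = -⅐*(-6) = 6/7)
z(g, a) = -56 (z(g, a) = -4 + 2*(-26) = -4 - 52 = -56)
f = -128 (f = -2 - 126 = -128)
u = -617450/4137 (u = -114/(-1379) - 128/6/7 = -114*(-1/1379) - 128*7/6 = 114/1379 - 448/3 = -617450/4137 ≈ -149.25)
z(65, 49) + u = -56 - 617450/4137 = -849122/4137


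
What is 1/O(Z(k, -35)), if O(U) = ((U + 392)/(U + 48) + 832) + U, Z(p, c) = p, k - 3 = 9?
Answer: 15/12761 ≈ 0.0011755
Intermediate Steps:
k = 12 (k = 3 + 9 = 12)
O(U) = 832 + U + (392 + U)/(48 + U) (O(U) = ((392 + U)/(48 + U) + 832) + U = (832 + (392 + U)/(48 + U)) + U = 832 + U + (392 + U)/(48 + U))
1/O(Z(k, -35)) = 1/((40328 + 12² + 881*12)/(48 + 12)) = 1/((40328 + 144 + 10572)/60) = 1/((1/60)*51044) = 1/(12761/15) = 15/12761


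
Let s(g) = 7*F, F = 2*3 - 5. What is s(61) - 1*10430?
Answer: -10423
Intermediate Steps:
F = 1 (F = 6 - 5 = 1)
s(g) = 7 (s(g) = 7*1 = 7)
s(61) - 1*10430 = 7 - 1*10430 = 7 - 10430 = -10423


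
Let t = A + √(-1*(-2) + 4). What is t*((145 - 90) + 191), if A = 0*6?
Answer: 246*√6 ≈ 602.57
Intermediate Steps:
A = 0
t = √6 (t = 0 + √(-1*(-2) + 4) = 0 + √(2 + 4) = 0 + √6 = √6 ≈ 2.4495)
t*((145 - 90) + 191) = √6*((145 - 90) + 191) = √6*(55 + 191) = √6*246 = 246*√6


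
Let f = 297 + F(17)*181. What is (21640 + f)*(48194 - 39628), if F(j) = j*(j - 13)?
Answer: 293342670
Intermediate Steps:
F(j) = j*(-13 + j)
f = 12605 (f = 297 + (17*(-13 + 17))*181 = 297 + (17*4)*181 = 297 + 68*181 = 297 + 12308 = 12605)
(21640 + f)*(48194 - 39628) = (21640 + 12605)*(48194 - 39628) = 34245*8566 = 293342670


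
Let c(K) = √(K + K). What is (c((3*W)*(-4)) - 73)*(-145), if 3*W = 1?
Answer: 10585 - 290*I*√2 ≈ 10585.0 - 410.12*I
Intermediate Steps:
W = ⅓ (W = (⅓)*1 = ⅓ ≈ 0.33333)
c(K) = √2*√K (c(K) = √(2*K) = √2*√K)
(c((3*W)*(-4)) - 73)*(-145) = (√2*√((3*(⅓))*(-4)) - 73)*(-145) = (√2*√(1*(-4)) - 73)*(-145) = (√2*√(-4) - 73)*(-145) = (√2*(2*I) - 73)*(-145) = (2*I*√2 - 73)*(-145) = (-73 + 2*I*√2)*(-145) = 10585 - 290*I*√2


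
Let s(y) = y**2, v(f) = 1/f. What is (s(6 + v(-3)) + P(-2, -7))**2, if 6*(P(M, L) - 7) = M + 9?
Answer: 525625/324 ≈ 1622.3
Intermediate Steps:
v(f) = 1/f
P(M, L) = 17/2 + M/6 (P(M, L) = 7 + (M + 9)/6 = 7 + (9 + M)/6 = 7 + (3/2 + M/6) = 17/2 + M/6)
(s(6 + v(-3)) + P(-2, -7))**2 = ((6 + 1/(-3))**2 + (17/2 + (1/6)*(-2)))**2 = ((6 - 1/3)**2 + (17/2 - 1/3))**2 = ((17/3)**2 + 49/6)**2 = (289/9 + 49/6)**2 = (725/18)**2 = 525625/324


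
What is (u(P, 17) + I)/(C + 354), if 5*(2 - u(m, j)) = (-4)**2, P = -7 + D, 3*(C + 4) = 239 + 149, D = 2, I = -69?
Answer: -1053/7190 ≈ -0.14645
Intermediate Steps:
C = 376/3 (C = -4 + (239 + 149)/3 = -4 + (1/3)*388 = -4 + 388/3 = 376/3 ≈ 125.33)
P = -5 (P = -7 + 2 = -5)
u(m, j) = -6/5 (u(m, j) = 2 - 1/5*(-4)**2 = 2 - 1/5*16 = 2 - 16/5 = -6/5)
(u(P, 17) + I)/(C + 354) = (-6/5 - 69)/(376/3 + 354) = -351/(5*1438/3) = -351/5*3/1438 = -1053/7190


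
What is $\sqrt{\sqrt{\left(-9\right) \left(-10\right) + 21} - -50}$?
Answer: $\sqrt{50 + \sqrt{111}} \approx 7.7805$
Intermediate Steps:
$\sqrt{\sqrt{\left(-9\right) \left(-10\right) + 21} - -50} = \sqrt{\sqrt{90 + 21} + \left(56 - 6\right)} = \sqrt{\sqrt{111} + 50} = \sqrt{50 + \sqrt{111}}$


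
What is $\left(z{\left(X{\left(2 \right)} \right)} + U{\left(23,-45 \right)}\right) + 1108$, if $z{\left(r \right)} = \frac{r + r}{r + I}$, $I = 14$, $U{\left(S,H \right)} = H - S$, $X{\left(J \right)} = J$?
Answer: $\frac{4161}{4} \approx 1040.3$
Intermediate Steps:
$z{\left(r \right)} = \frac{2 r}{14 + r}$ ($z{\left(r \right)} = \frac{r + r}{r + 14} = \frac{2 r}{14 + r}$)
$\left(z{\left(X{\left(2 \right)} \right)} + U{\left(23,-45 \right)}\right) + 1108 = \left(2 \cdot 2 \frac{1}{14 + 2} - 68\right) + 1108 = \left(2 \cdot 2 \cdot \frac{1}{16} - 68\right) + 1108 = \left(\frac{1}{4} - 68\right) + 1108 = - \frac{271}{4} + 1108 = \frac{4161}{4}$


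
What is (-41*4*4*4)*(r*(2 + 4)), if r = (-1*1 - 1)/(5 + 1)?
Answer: 5248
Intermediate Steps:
r = -⅓ (r = (-1 - 1)/6 = -2*⅙ = -⅓ ≈ -0.33333)
(-41*4*4*4)*(r*(2 + 4)) = (-41*4*4*4)*(-(2 + 4)/3) = (-656*4)*(-⅓*6) = -41*64*(-2) = -2624*(-2) = 5248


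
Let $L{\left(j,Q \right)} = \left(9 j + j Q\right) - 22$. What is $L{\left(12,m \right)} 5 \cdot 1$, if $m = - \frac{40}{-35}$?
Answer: $\frac{3490}{7} \approx 498.57$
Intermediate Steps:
$m = \frac{8}{7}$ ($m = \left(-40\right) \left(- \frac{1}{35}\right) = \frac{8}{7} \approx 1.1429$)
$L{\left(j,Q \right)} = -22 + 9 j + Q j$ ($L{\left(j,Q \right)} = \left(9 j + Q j\right) - 22 = -22 + 9 j + Q j$)
$L{\left(12,m \right)} 5 \cdot 1 = \left(-22 + 9 \cdot 12 + \frac{8}{7} \cdot 12\right) 5 \cdot 1 = \left(-22 + 108 + \frac{96}{7}\right) 5 = \frac{698}{7} \cdot 5 = \frac{3490}{7}$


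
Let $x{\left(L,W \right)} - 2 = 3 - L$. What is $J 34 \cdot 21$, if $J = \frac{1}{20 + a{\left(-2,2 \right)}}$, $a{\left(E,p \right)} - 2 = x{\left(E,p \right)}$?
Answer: $\frac{714}{29} \approx 24.621$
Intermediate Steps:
$x{\left(L,W \right)} = 5 - L$ ($x{\left(L,W \right)} = 2 - \left(-3 + L\right) = 5 - L$)
$a{\left(E,p \right)} = 7 - E$ ($a{\left(E,p \right)} = 2 - \left(-5 + E\right) = 7 - E$)
$J = \frac{1}{29}$ ($J = \frac{1}{20 + \left(7 - -2\right)} = \frac{1}{20 + \left(7 + 2\right)} = \frac{1}{20 + 9} = \frac{1}{29} \approx 0.034483$)
$J 34 \cdot 21 = \frac{1}{29} \cdot 34 \cdot 21 = \frac{34}{29} \cdot 21 = \frac{714}{29}$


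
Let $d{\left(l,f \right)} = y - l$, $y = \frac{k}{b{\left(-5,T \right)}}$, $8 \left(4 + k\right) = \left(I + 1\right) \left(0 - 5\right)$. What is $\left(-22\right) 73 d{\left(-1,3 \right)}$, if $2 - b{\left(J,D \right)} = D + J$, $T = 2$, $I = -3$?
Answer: $- \frac{7227}{10} \approx -722.7$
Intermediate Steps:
$k = - \frac{11}{4}$ ($k = -4 + \frac{\left(-3 + 1\right) \left(0 - 5\right)}{8} = -4 + \frac{\left(-2\right) \left(-5\right)}{8} = -4 + \frac{1}{8} \cdot 10 = -4 + \frac{5}{4} = - \frac{11}{4} \approx -2.75$)
$b{\left(J,D \right)} = 2 - D - J$ ($b{\left(J,D \right)} = 2 - \left(D + J\right) = 2 - D - J$)
$y = - \frac{11}{20}$ ($y = - \frac{11}{4 \left(2 - 2 - -5\right)} = - \frac{11}{4 \left(2 - 2 + 5\right)} = - \frac{11}{4 \cdot 5} = \left(- \frac{11}{4}\right) \frac{1}{5} = - \frac{11}{20} \approx -0.55$)
$d{\left(l,f \right)} = - \frac{11}{20} - l$
$\left(-22\right) 73 d{\left(-1,3 \right)} = \left(-22\right) 73 \left(- \frac{11}{20} - -1\right) = - 1606 \left(- \frac{11}{20} + 1\right) = \left(-1606\right) \frac{9}{20} = - \frac{7227}{10}$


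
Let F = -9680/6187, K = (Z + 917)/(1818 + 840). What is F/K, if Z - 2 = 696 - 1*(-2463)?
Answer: -12864720/12615293 ≈ -1.0198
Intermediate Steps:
Z = 3161 (Z = 2 + (696 - 1*(-2463)) = 2 + (696 + 2463) = 2 + 3159 = 3161)
K = 2039/1329 (K = (3161 + 917)/(1818 + 840) = 4078/2658 = 4078*(1/2658) = 2039/1329 ≈ 1.5342)
F = -9680/6187 (F = -9680*1/6187 = -9680/6187 ≈ -1.5646)
F/K = -9680/(6187*2039/1329) = -9680/6187*1329/2039 = -12864720/12615293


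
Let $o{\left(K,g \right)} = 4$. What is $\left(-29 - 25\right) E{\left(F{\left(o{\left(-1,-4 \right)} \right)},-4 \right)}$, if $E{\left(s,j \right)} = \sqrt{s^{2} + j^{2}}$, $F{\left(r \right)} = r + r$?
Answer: $- 216 \sqrt{5} \approx -482.99$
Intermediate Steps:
$F{\left(r \right)} = 2 r$
$E{\left(s,j \right)} = \sqrt{j^{2} + s^{2}}$
$\left(-29 - 25\right) E{\left(F{\left(o{\left(-1,-4 \right)} \right)},-4 \right)} = \left(-29 - 25\right) \sqrt{\left(-4\right)^{2} + \left(2 \cdot 4\right)^{2}} = - 54 \sqrt{16 + 8^{2}} = - 54 \sqrt{16 + 64} = - 54 \sqrt{80} = - 54 \cdot 4 \sqrt{5} = - 216 \sqrt{5}$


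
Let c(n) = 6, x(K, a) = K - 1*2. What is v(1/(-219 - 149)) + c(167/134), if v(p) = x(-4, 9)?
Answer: 0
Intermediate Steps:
x(K, a) = -2 + K (x(K, a) = K - 2 = -2 + K)
v(p) = -6 (v(p) = -2 - 4 = -6)
v(1/(-219 - 149)) + c(167/134) = -6 + 6 = 0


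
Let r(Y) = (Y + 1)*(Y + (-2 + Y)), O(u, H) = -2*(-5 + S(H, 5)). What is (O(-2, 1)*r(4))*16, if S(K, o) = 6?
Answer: -960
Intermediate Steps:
O(u, H) = -2 (O(u, H) = -2*(-5 + 6) = -2*1 = -2)
r(Y) = (1 + Y)*(-2 + 2*Y)
(O(-2, 1)*r(4))*16 = -2*(-2 + 2*4²)*16 = -2*(-2 + 2*16)*16 = -2*(-2 + 32)*16 = -2*30*16 = -60*16 = -960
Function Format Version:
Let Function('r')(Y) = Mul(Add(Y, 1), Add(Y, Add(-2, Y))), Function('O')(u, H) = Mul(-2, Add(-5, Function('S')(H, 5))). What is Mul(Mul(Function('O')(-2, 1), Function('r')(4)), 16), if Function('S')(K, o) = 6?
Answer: -960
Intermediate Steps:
Function('O')(u, H) = -2 (Function('O')(u, H) = Mul(-2, Add(-5, 6)) = Mul(-2, 1) = -2)
Function('r')(Y) = Mul(Add(1, Y), Add(-2, Mul(2, Y)))
Mul(Mul(Function('O')(-2, 1), Function('r')(4)), 16) = Mul(Mul(-2, Add(-2, Mul(2, Pow(4, 2)))), 16) = Mul(Mul(-2, Add(-2, Mul(2, 16))), 16) = Mul(Mul(-2, Add(-2, 32)), 16) = Mul(Mul(-2, 30), 16) = Mul(-60, 16) = -960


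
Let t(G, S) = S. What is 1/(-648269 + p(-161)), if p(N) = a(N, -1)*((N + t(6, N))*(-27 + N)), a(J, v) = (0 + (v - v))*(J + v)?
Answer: -1/648269 ≈ -1.5426e-6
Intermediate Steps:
a(J, v) = 0 (a(J, v) = (0 + 0)*(J + v) = 0*(J + v) = 0)
p(N) = 0 (p(N) = 0*((N + N)*(-27 + N)) = 0*((2*N)*(-27 + N)) = 0*(2*N*(-27 + N)) = 0)
1/(-648269 + p(-161)) = 1/(-648269 + 0) = 1/(-648269) = -1/648269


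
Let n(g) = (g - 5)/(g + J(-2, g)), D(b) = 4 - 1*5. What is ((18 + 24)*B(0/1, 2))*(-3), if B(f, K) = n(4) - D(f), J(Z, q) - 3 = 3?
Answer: -567/5 ≈ -113.40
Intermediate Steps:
D(b) = -1 (D(b) = 4 - 5 = -1)
J(Z, q) = 6 (J(Z, q) = 3 + 3 = 6)
n(g) = (-5 + g)/(6 + g) (n(g) = (g - 5)/(g + 6) = (-5 + g)/(6 + g))
B(f, K) = 9/10 (B(f, K) = (-5 + 4)/(6 + 4) - 1*(-1) = -1/10 + 1 = (⅒)*(-1) + 1 = -⅒ + 1 = 9/10)
((18 + 24)*B(0/1, 2))*(-3) = ((18 + 24)*(9/10))*(-3) = (42*(9/10))*(-3) = (189/5)*(-3) = -567/5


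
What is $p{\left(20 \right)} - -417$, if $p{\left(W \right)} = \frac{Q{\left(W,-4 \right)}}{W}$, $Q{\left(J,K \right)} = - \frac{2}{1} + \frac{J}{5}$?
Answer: $\frac{4171}{10} \approx 417.1$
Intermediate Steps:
$Q{\left(J,K \right)} = -2 + \frac{J}{5}$ ($Q{\left(J,K \right)} = \left(-2\right) 1 + J \frac{1}{5} = -2 + \frac{J}{5}$)
$p{\left(W \right)} = \frac{-2 + \frac{W}{5}}{W}$
$p{\left(20 \right)} - -417 = \frac{-10 + 20}{5 \cdot 20} - -417 = \frac{1}{5} \cdot \frac{1}{20} \cdot 10 + 417 = \frac{1}{10} + 417 = \frac{4171}{10}$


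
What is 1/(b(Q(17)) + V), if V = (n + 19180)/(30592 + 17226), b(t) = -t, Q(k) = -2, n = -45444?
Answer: 23909/34686 ≈ 0.68930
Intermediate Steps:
V = -13132/23909 (V = (-45444 + 19180)/(30592 + 17226) = -26264/47818 = -26264*1/47818 = -13132/23909 ≈ -0.54925)
1/(b(Q(17)) + V) = 1/(-1*(-2) - 13132/23909) = 1/(2 - 13132/23909) = 1/(34686/23909) = 23909/34686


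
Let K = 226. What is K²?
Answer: 51076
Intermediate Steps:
K² = 226² = 51076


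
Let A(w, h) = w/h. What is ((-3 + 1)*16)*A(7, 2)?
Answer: -112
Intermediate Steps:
((-3 + 1)*16)*A(7, 2) = ((-3 + 1)*16)*(7/2) = (-2*16)*(7*(½)) = -32*7/2 = -112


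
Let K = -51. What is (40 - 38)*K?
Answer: -102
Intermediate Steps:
(40 - 38)*K = (40 - 38)*(-51) = 2*(-51) = -102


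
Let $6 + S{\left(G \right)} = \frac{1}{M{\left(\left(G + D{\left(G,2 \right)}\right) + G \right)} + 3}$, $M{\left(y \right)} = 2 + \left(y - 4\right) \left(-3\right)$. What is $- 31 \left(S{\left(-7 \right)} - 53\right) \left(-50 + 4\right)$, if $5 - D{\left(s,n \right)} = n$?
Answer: $- \frac{2102637}{25} \approx -84106.0$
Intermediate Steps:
$D{\left(s,n \right)} = 5 - n$
$M{\left(y \right)} = 14 - 3 y$ ($M{\left(y \right)} = 2 + \left(-4 + y\right) \left(-3\right) = 2 - \left(-12 + 3 y\right) = 14 - 3 y$)
$S{\left(G \right)} = -6 + \frac{1}{8 - 6 G}$ ($S{\left(G \right)} = -6 + \frac{1}{\left(14 - 3 \left(\left(G + \left(5 - 2\right)\right) + G\right)\right) + 3} = -6 + \frac{1}{\left(14 - 3 \left(\left(G + 3\right) + G\right)\right) + 3} = -6 + \frac{1}{\left(14 - 3 \left(\left(3 + G\right) + G\right)\right) + 3} = -6 + \frac{1}{\left(14 - 3 \left(3 + 2 G\right)\right) + 3} = -6 + \frac{1}{\left(14 - \left(9 + 6 G\right)\right) + 3} = -6 + \frac{1}{\left(5 - 6 G\right) + 3} = -6 + \frac{1}{8 - 6 G}$)
$- 31 \left(S{\left(-7 \right)} - 53\right) \left(-50 + 4\right) = - 31 \left(\frac{47 - -252}{2 \left(-4 + 3 \left(-7\right)\right)} - 53\right) \left(-50 + 4\right) = - 31 \left(\frac{47 + 252}{2 \left(-4 - 21\right)} - 53\right) \left(-46\right) = - 31 \left(\frac{1}{2} \frac{1}{-25} \cdot 299 - 53\right) \left(-46\right) = - 31 \left(\frac{1}{2} \left(- \frac{1}{25}\right) 299 - 53\right) \left(-46\right) = - 31 \left(- \frac{299}{50} - 53\right) \left(-46\right) = - 31 \left(\left(- \frac{2949}{50}\right) \left(-46\right)\right) = \left(-31\right) \frac{67827}{25} = - \frac{2102637}{25}$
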